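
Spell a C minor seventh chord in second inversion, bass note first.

C minor seventh is C–Eb–G–Bb. Second inversion puts the fifth (G) in the bass, with the remaining tones above: G, Bb, C, Eb.

G, Bb, C, Eb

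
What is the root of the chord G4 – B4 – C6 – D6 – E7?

The distinct letter names are G, B, C, D, E. Arranged as a stack of thirds they read C–E–G–B–D, so C is the root (a C major ninth chord).

C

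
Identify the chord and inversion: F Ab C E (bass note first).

F minor-major seventh, root position

The distinct note names are F, Ab, C, E. Stacked in thirds they read F–Ab–C–E, which is a minor-major seventh chord on F.
With the root (F) in the bass, the chord is in root position (figured bass 7).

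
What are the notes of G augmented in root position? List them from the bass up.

G, B, D#

Spelling G augmented: G–B–D#. In root position the root is bass, giving G, B, D# from the bottom.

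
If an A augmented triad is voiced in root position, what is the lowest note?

The root of A augmented (A–C#–E#) is A; that is the bass in root position.

A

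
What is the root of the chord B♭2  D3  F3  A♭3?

Bb, D, F, Ab are the tones of a Bb dominant seventh chord (Bb–D–F–Ab), making Bb the root.

Bb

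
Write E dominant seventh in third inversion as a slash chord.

Third inversion of E dominant seventh has the seventh (D) in the bass. As a slash chord: E7/D.

E7/D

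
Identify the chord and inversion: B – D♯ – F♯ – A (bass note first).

B dominant seventh, root position

The distinct note names are B, D#, F#, A. Stacked in thirds they read B–D#–F#–A, which is a dominant seventh chord on B.
B is the root of B dominant seventh; root in the bass means root position (figured bass 7).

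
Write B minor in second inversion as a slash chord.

Second inversion of B minor has the fifth (F#) in the bass. As a slash chord: Bm/F#.

Bm/F#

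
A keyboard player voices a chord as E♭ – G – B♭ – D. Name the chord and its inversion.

Reducing to letter names: Eb, G, Bb, D. These stack in thirds as Eb–G–Bb–D — an Eb major seventh chord.
The lowest note is Eb, the root of the chord, so this is root position (figured bass 7).

Eb major seventh, root position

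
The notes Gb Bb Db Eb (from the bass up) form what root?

The distinct letter names are Gb, Bb, Db, Eb. Arranged as a stack of thirds they read Eb–Gb–Bb–Db, so Eb is the root (an Eb minor seventh chord).

Eb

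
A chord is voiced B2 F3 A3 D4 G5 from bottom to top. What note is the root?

B, F, A, D, G are the tones of a G dominant ninth chord (G–B–D–F–A), making G the root.

G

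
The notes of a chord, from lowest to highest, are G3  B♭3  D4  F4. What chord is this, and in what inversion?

G minor seventh, root position

Reducing to letter names: G, Bb, D, F. These stack in thirds as G–Bb–D–F — a G minor seventh chord.
G is the root of G minor seventh; root in the bass means root position (figured bass 7).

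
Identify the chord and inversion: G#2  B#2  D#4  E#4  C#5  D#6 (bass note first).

C# major ninth, second inversion

Reducing to letter names: G#, B#, D#, E#, C#. These stack in thirds as C#–E#–G#–B#–D# — a C# major ninth chord.
The lowest note is G#, the fifth of the chord, so this is second inversion.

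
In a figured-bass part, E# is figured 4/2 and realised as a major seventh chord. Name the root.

The figures 4/2 mean the seventh of the chord is in the bass. If E# is the seventh of a major seventh chord, the root is F# (chord tones F#–A#–C#–E#).

F#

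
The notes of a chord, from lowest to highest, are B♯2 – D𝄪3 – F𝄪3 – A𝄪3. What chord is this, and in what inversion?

The distinct note names are B#, D##, F##, A##. Stacked in thirds they read B#–D##–F##–A##, which is a major seventh chord on B#.
The lowest note is B#, the root of the chord, so this is root position (figured bass 7).

B# major seventh, root position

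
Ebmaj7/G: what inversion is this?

first inversion

Ebmaj7/G means Eb major seventh with G in the bass. G is the third of Eb major seventh (Eb–G–Bb–D), so this is first inversion.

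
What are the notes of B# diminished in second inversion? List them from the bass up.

Spelling B# diminished: B#–D#–F#. In second inversion the fifth is bass, giving F#, B#, D# from the bottom.

F#, B#, D#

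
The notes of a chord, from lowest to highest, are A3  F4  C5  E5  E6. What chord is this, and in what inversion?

F major seventh, first inversion

Reducing to letter names: A, F, C, E. These stack in thirds as F–A–C–E — an F major seventh chord.
A is the third of F major seventh; third in the bass means first inversion (figured bass 6/5).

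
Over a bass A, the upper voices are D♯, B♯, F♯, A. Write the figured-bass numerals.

The notes A, D#, B#, F# stack in thirds as B#–D#–F#–A — a B# diminished seventh chord. The bass A is the seventh, so this is third inversion: figured 4/2.

4/2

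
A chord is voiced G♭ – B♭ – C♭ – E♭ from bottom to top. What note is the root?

Cb

Reordering Gb, Bb, Cb, Eb into stacked thirds gives Cb–Eb–Gb–Bb; the bottom of that stack, Cb, is the root.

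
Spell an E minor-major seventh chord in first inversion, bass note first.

The chord tones are E–G–B–D#. With the third (G) lowest for first inversion: G, B, D#, E.

G, B, D#, E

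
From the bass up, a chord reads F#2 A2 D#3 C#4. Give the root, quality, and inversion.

The distinct note names are F#, A, D#, C#. Stacked in thirds they read D#–F#–A–C#, which is a half-diminished seventh chord on D#.
With the third (F#) in the bass, the chord is in first inversion (figured bass 6/5).

D# half-diminished seventh, first inversion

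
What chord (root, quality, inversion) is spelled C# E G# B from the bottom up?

Reducing to letter names: C#, E, G#, B. These stack in thirds as C#–E–G#–B — a C# minor seventh chord.
With the root (C#) in the bass, the chord is in root position (figured bass 7).

C# minor seventh, root position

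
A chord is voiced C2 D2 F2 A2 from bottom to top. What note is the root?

Reordering C, D, F, A into stacked thirds gives D–F–A–C; the bottom of that stack, D, is the root.

D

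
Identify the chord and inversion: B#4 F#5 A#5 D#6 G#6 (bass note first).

The pitch classes B#, F#, A#, D#, G# arrange in thirds as G#–B#–D#–F#–A#: a G# dominant ninth chord.
B# is the third of G# dominant ninth; third in the bass means first inversion.

G# dominant ninth, first inversion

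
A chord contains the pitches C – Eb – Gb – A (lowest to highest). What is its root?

A

Reordering C, Eb, Gb, A into stacked thirds gives A–C–Eb–Gb; the bottom of that stack, A, is the root.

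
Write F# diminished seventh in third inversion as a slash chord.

F#dim7/Eb

Third inversion of F# diminished seventh has the seventh (Eb) in the bass. As a slash chord: F#dim7/Eb.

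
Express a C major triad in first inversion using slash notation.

First inversion of C major has the third (E) in the bass. As a slash chord: C/E.

C/E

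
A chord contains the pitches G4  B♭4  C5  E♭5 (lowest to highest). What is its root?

C

The distinct letter names are G, Bb, C, Eb. Arranged as a stack of thirds they read C–Eb–G–Bb, so C is the root (a C minor seventh chord).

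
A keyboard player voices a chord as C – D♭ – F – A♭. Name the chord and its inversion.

Db major seventh, third inversion

The pitch classes C, Db, F, Ab arrange in thirds as Db–F–Ab–C: a Db major seventh chord.
The lowest note is C, the seventh of the chord, so this is third inversion (figured bass 4/2).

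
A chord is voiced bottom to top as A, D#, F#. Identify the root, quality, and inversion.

The distinct note names are A, D#, F#. Stacked in thirds they read D#–F#–A, which is a diminished triad on D#.
A is the fifth of D# diminished; fifth in the bass means second inversion (figured bass 6/4).

D# diminished, second inversion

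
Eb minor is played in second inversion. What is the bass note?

Bb

In second inversion the fifth is lowest. For Eb minor (Eb–Gb–Bb) that is Bb.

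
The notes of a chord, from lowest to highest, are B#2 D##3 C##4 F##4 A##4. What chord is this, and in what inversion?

The pitch classes B#, D##, C##, F##, A## arrange in thirds as B#–D##–F##–A##–C##: a B# major ninth chord.
With the root (B#) in the bass, the chord is in root position.

B# major ninth, root position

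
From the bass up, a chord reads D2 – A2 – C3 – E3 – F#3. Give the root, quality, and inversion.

The distinct note names are D, A, C, E, F#. Stacked in thirds they read D–F#–A–C–E, which is a dominant ninth chord on D.
The lowest note is D, the root of the chord, so this is root position.

D dominant ninth, root position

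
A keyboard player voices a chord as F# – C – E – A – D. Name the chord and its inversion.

D dominant ninth, first inversion

Reducing to letter names: F#, C, E, A, D. These stack in thirds as D–F#–A–C–E — a D dominant ninth chord.
F# is the third of D dominant ninth; third in the bass means first inversion.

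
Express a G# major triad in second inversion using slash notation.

G#M/D#

Second inversion of G# major has the fifth (D#) in the bass. As a slash chord: G#M/D#.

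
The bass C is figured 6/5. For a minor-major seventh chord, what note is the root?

The figures 6/5 mean the third of the chord is in the bass. If C is the third of a minor-major seventh chord, the root is A (chord tones A–C–E–G#).

A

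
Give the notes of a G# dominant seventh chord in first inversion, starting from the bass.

B#, D#, F#, G#

G# dominant seventh is G#–B#–D#–F#. First inversion puts the third (B#) in the bass, with the remaining tones above: B#, D#, F#, G#.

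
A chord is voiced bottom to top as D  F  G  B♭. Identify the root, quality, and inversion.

The distinct note names are D, F, G, Bb. Stacked in thirds they read G–Bb–D–F, which is a minor seventh chord on G.
With the fifth (D) in the bass, the chord is in second inversion (figured bass 4/3).

G minor seventh, second inversion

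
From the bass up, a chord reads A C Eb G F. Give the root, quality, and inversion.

The pitch classes A, C, Eb, G, F arrange in thirds as F–A–C–Eb–G: an F dominant ninth chord.
With the third (A) in the bass, the chord is in first inversion.

F dominant ninth, first inversion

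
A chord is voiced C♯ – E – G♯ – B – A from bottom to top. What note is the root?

A

Reordering C#, E, G#, B, A into stacked thirds gives A–C#–E–G#–B; the bottom of that stack, A, is the root.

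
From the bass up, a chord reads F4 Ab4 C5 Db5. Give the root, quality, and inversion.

The pitch classes F, Ab, C, Db arrange in thirds as Db–F–Ab–C: a Db major seventh chord.
With the third (F) in the bass, the chord is in first inversion (figured bass 6/5).

Db major seventh, first inversion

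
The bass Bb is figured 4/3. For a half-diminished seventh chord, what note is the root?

The figures 4/3 mean the fifth of the chord is in the bass. If Bb is the fifth of a half-diminished seventh chord, the root is E (chord tones E–G–Bb–D).

E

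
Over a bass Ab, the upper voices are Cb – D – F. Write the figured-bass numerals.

4/3

The notes Ab, Cb, D, F stack in thirds as D–F–Ab–Cb — a D diminished seventh chord. The bass Ab is the fifth, so this is second inversion: figured 4/3.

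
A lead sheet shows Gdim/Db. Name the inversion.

second inversion

Gdim/Db means G diminished with Db in the bass. Db is the fifth of G diminished (G–Bb–Db), so this is second inversion.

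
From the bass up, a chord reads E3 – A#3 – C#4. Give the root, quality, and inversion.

The distinct note names are E, A#, C#. Stacked in thirds they read A#–C#–E, which is a diminished triad on A#.
E is the fifth of A# diminished; fifth in the bass means second inversion (figured bass 6/4).

A# diminished, second inversion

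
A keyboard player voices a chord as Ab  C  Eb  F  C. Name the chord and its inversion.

F minor seventh, first inversion

Reducing to letter names: Ab, C, Eb, F. These stack in thirds as F–Ab–C–Eb — an F minor seventh chord.
The lowest note is Ab, the third of the chord, so this is first inversion (figured bass 6/5).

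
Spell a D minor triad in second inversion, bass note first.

The chord tones are D–F–A. With the fifth (A) lowest for second inversion: A, D, F.

A, D, F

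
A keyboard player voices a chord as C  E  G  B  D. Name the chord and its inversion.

C major ninth, root position

The distinct note names are C, E, G, B, D. Stacked in thirds they read C–E–G–B–D, which is a major ninth chord on C.
C is the root of C major ninth; root in the bass means root position.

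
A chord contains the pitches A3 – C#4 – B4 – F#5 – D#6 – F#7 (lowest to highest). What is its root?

The distinct letter names are A, C#, B, F#, D#. Arranged as a stack of thirds they read B–D#–F#–A–C#, so B is the root (a B dominant ninth chord).

B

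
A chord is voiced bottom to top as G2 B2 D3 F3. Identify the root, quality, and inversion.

G dominant seventh, root position

Reducing to letter names: G, B, D, F. These stack in thirds as G–B–D–F — a G dominant seventh chord.
With the root (G) in the bass, the chord is in root position (figured bass 7).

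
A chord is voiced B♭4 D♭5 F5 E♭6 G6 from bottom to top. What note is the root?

Eb

Bb, Db, F, Eb, G are the tones of an Eb dominant ninth chord (Eb–G–Bb–Db–F), making Eb the root.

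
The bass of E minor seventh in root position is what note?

E

In root position the root is lowest. For E minor seventh (E–G–B–D) that is E.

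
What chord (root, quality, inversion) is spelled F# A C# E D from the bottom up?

Reducing to letter names: F#, A, C#, E, D. These stack in thirds as D–F#–A–C#–E — a D major ninth chord.
With the third (F#) in the bass, the chord is in first inversion.

D major ninth, first inversion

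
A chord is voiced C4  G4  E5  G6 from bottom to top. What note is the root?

Reordering C, G, E into stacked thirds gives C–E–G; the bottom of that stack, C, is the root.

C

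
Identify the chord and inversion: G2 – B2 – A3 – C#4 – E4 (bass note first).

A dominant ninth, third inversion

The distinct note names are G, B, A, C#, E. Stacked in thirds they read A–C#–E–G–B, which is a dominant ninth chord on A.
The lowest note is G, the seventh of the chord, so this is third inversion.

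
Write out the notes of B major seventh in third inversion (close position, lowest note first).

A#, B, D#, F#

Spelling B major seventh: B–D#–F#–A#. In third inversion the seventh is bass, giving A#, B, D#, F# from the bottom.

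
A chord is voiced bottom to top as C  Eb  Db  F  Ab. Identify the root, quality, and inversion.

Db major ninth, third inversion

The distinct note names are C, Eb, Db, F, Ab. Stacked in thirds they read Db–F–Ab–C–Eb, which is a major ninth chord on Db.
The lowest note is C, the seventh of the chord, so this is third inversion.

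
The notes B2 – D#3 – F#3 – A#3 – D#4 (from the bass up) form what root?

Reordering B, D#, F#, A# into stacked thirds gives B–D#–F#–A#; the bottom of that stack, B, is the root.

B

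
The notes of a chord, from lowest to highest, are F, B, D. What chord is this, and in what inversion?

The pitch classes F, B, D arrange in thirds as B–D–F: a B diminished triad.
The lowest note is F, the fifth of the chord, so this is second inversion (figured bass 6/4).

B diminished, second inversion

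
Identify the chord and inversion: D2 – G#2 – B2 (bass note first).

The distinct note names are D, G#, B. Stacked in thirds they read G#–B–D, which is a diminished triad on G#.
The lowest note is D, the fifth of the chord, so this is second inversion (figured bass 6/4).

G# diminished, second inversion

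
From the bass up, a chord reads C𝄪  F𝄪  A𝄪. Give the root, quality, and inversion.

The pitch classes C##, F##, A## arrange in thirds as F##–A##–C##: an F## major triad.
With the fifth (C##) in the bass, the chord is in second inversion (figured bass 6/4).

F## major, second inversion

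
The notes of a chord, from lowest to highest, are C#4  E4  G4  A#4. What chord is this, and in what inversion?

The pitch classes C#, E, G, A# arrange in thirds as A#–C#–E–G: an A# diminished seventh chord.
The lowest note is C#, the third of the chord, so this is first inversion (figured bass 6/5).

A# diminished seventh, first inversion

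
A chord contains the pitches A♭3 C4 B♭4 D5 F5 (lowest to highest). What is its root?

Ab, C, Bb, D, F are the tones of a Bb dominant ninth chord (Bb–D–F–Ab–C), making Bb the root.

Bb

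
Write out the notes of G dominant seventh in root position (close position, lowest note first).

G, B, D, F

The chord tones are G–B–D–F. With the root (G) lowest for root position: G, B, D, F.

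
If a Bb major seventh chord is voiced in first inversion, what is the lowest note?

D

Bb major seventh is Bb–D–F–A. First inversion places the third in the bass: D.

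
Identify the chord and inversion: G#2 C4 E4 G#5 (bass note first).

C augmented, second inversion

Reducing to letter names: G#, C, E. These stack in thirds as C–E–G# — a C augmented triad.
With the fifth (G#) in the bass, the chord is in second inversion (figured bass 6/4).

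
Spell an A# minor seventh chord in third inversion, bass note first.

The chord tones are A#–C#–E#–G#. With the seventh (G#) lowest for third inversion: G#, A#, C#, E#.

G#, A#, C#, E#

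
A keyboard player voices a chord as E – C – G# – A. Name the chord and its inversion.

The distinct note names are E, C, G#, A. Stacked in thirds they read A–C–E–G#, which is a minor-major seventh chord on A.
E is the fifth of A minor-major seventh; fifth in the bass means second inversion (figured bass 4/3).

A minor-major seventh, second inversion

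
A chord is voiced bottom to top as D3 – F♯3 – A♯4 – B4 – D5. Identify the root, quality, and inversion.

The pitch classes D, F#, A#, B arrange in thirds as B–D–F#–A#: a B minor-major seventh chord.
D is the third of B minor-major seventh; third in the bass means first inversion (figured bass 6/5).

B minor-major seventh, first inversion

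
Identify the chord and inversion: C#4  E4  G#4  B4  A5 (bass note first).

A major ninth, first inversion

Reducing to letter names: C#, E, G#, B, A. These stack in thirds as A–C#–E–G#–B — an A major ninth chord.
C# is the third of A major ninth; third in the bass means first inversion.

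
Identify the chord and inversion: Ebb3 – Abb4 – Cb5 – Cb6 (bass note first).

Abb major, second inversion

The pitch classes Ebb, Abb, Cb arrange in thirds as Abb–Cb–Ebb: an Abb major triad.
With the fifth (Ebb) in the bass, the chord is in second inversion (figured bass 6/4).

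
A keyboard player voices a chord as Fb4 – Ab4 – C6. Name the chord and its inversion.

Fb augmented, root position

The distinct note names are Fb, Ab, C. Stacked in thirds they read Fb–Ab–C, which is an augmented triad on Fb.
Fb is the root of Fb augmented; root in the bass means root position (figured bass 5/3).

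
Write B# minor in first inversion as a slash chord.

B#m/D#

First inversion of B# minor has the third (D#) in the bass. As a slash chord: B#m/D#.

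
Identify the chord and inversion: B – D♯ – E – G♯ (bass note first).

E major seventh, second inversion

The distinct note names are B, D#, E, G#. Stacked in thirds they read E–G#–B–D#, which is a major seventh chord on E.
B is the fifth of E major seventh; fifth in the bass means second inversion (figured bass 4/3).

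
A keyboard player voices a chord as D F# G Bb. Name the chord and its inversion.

G minor-major seventh, second inversion

The distinct note names are D, F#, G, Bb. Stacked in thirds they read G–Bb–D–F#, which is a minor-major seventh chord on G.
D is the fifth of G minor-major seventh; fifth in the bass means second inversion (figured bass 4/3).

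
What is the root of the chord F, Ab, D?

D

F, Ab, D are the tones of a D diminished triad (D–F–Ab), making D the root.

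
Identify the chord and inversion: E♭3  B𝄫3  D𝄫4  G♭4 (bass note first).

Eb diminished seventh, root position

The pitch classes Eb, Bbb, Dbb, Gb arrange in thirds as Eb–Gb–Bbb–Dbb: an Eb diminished seventh chord.
The lowest note is Eb, the root of the chord, so this is root position (figured bass 7).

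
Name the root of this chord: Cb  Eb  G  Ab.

The distinct letter names are Cb, Eb, G, Ab. Arranged as a stack of thirds they read Ab–Cb–Eb–G, so Ab is the root (an Ab minor-major seventh chord).

Ab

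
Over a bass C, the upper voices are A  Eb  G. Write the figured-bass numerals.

The notes C, A, Eb, G stack in thirds as A–C–Eb–G — an A half-diminished seventh chord. The bass C is the third, so this is first inversion: figured 6/5.

6/5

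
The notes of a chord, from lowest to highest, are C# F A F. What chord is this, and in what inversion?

F augmented, second inversion

The pitch classes C#, F, A arrange in thirds as F–A–C#: an F augmented triad.
With the fifth (C#) in the bass, the chord is in second inversion (figured bass 6/4).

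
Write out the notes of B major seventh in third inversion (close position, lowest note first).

The chord tones are B–D#–F#–A#. With the seventh (A#) lowest for third inversion: A#, B, D#, F#.

A#, B, D#, F#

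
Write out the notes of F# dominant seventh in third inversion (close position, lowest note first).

E, F#, A#, C#

The chord tones are F#–A#–C#–E. With the seventh (E) lowest for third inversion: E, F#, A#, C#.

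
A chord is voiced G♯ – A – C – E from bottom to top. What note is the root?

Reordering G#, A, C, E into stacked thirds gives A–C–E–G#; the bottom of that stack, A, is the root.

A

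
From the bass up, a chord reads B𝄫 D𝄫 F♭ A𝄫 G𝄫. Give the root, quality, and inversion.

Gbb major ninth, first inversion

The distinct note names are Bbb, Dbb, Fb, Abb, Gbb. Stacked in thirds they read Gbb–Bbb–Dbb–Fb–Abb, which is a major ninth chord on Gbb.
The lowest note is Bbb, the third of the chord, so this is first inversion.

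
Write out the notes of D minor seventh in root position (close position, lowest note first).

Spelling D minor seventh: D–F–A–C. In root position the root is bass, giving D, F, A, C from the bottom.

D, F, A, C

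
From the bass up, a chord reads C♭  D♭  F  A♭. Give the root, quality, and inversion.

Reducing to letter names: Cb, Db, F, Ab. These stack in thirds as Db–F–Ab–Cb — a Db dominant seventh chord.
Cb is the seventh of Db dominant seventh; seventh in the bass means third inversion (figured bass 4/2).

Db dominant seventh, third inversion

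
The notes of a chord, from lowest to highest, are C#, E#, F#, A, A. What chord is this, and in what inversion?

F# minor-major seventh, second inversion

Reducing to letter names: C#, E#, F#, A. These stack in thirds as F#–A–C#–E# — an F# minor-major seventh chord.
C# is the fifth of F# minor-major seventh; fifth in the bass means second inversion (figured bass 4/3).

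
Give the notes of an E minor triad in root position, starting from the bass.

E, G, B

The chord tones are E–G–B. With the root (E) lowest for root position: E, G, B.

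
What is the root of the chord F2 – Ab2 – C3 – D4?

D

Reordering F, Ab, C, D into stacked thirds gives D–F–Ab–C; the bottom of that stack, D, is the root.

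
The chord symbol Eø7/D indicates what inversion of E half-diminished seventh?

Eø7/D means E half-diminished seventh with D in the bass. D is the seventh of E half-diminished seventh (E–G–Bb–D), so this is third inversion.

third inversion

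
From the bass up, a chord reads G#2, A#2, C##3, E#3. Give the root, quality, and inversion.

Reducing to letter names: G#, A#, C##, E#. These stack in thirds as A#–C##–E#–G# — an A# dominant seventh chord.
G# is the seventh of A# dominant seventh; seventh in the bass means third inversion (figured bass 4/2).

A# dominant seventh, third inversion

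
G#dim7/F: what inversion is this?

third inversion

G#dim7/F means G# diminished seventh with F in the bass. F is the seventh of G# diminished seventh (G#–B–D–F), so this is third inversion.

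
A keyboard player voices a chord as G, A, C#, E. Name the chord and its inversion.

The pitch classes G, A, C#, E arrange in thirds as A–C#–E–G: an A dominant seventh chord.
The lowest note is G, the seventh of the chord, so this is third inversion (figured bass 4/2).

A dominant seventh, third inversion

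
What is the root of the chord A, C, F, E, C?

Reordering A, C, F, E into stacked thirds gives F–A–C–E; the bottom of that stack, F, is the root.

F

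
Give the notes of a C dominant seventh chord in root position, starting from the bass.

C dominant seventh is C–E–G–Bb. Root position puts the root (C) in the bass, with the remaining tones above: C, E, G, Bb.

C, E, G, Bb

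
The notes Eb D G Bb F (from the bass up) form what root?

Eb

Eb, D, G, Bb, F are the tones of an Eb major ninth chord (Eb–G–Bb–D–F), making Eb the root.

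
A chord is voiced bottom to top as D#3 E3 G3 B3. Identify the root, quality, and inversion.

E minor-major seventh, third inversion

The distinct note names are D#, E, G, B. Stacked in thirds they read E–G–B–D#, which is a minor-major seventh chord on E.
With the seventh (D#) in the bass, the chord is in third inversion (figured bass 4/2).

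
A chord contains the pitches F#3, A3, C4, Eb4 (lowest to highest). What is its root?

F#, A, C, Eb are the tones of an F# diminished seventh chord (F#–A–C–Eb), making F# the root.

F#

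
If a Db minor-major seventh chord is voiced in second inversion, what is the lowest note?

Db minor-major seventh is Db–Fb–Ab–C. Second inversion places the fifth in the bass: Ab.

Ab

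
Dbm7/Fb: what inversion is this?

Dbm7/Fb means Db minor seventh with Fb in the bass. Fb is the third of Db minor seventh (Db–Fb–Ab–Cb), so this is first inversion.

first inversion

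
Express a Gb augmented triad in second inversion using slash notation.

Gbaug/D

Second inversion of Gb augmented has the fifth (D) in the bass. As a slash chord: Gbaug/D.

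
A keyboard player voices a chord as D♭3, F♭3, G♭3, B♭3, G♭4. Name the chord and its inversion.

The distinct note names are Db, Fb, Gb, Bb. Stacked in thirds they read Gb–Bb–Db–Fb, which is a dominant seventh chord on Gb.
With the fifth (Db) in the bass, the chord is in second inversion (figured bass 4/3).

Gb dominant seventh, second inversion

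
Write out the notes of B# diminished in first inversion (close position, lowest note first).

The chord tones are B#–D#–F#. With the third (D#) lowest for first inversion: D#, F#, B#.

D#, F#, B#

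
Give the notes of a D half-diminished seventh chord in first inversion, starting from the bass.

F, Ab, C, D

The chord tones are D–F–Ab–C. With the third (F) lowest for first inversion: F, Ab, C, D.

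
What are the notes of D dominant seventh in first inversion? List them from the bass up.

F#, A, C, D

D dominant seventh is D–F#–A–C. First inversion puts the third (F#) in the bass, with the remaining tones above: F#, A, C, D.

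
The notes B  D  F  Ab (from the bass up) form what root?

B

B, D, F, Ab are the tones of a B diminished seventh chord (B–D–F–Ab), making B the root.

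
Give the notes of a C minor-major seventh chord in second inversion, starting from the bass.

Spelling C minor-major seventh: C–Eb–G–B. In second inversion the fifth is bass, giving G, B, C, Eb from the bottom.

G, B, C, Eb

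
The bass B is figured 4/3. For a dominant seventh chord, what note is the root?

E

The figures 4/3 mean the fifth of the chord is in the bass. If B is the fifth of a dominant seventh chord, the root is E (chord tones E–G#–B–D).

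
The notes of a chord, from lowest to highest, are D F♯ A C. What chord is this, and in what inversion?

Reducing to letter names: D, F#, A, C. These stack in thirds as D–F#–A–C — a D dominant seventh chord.
With the root (D) in the bass, the chord is in root position (figured bass 7).

D dominant seventh, root position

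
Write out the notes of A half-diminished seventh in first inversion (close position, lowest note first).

The chord tones are A–C–Eb–G. With the third (C) lowest for first inversion: C, Eb, G, A.

C, Eb, G, A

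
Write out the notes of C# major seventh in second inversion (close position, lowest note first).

Spelling C# major seventh: C#–E#–G#–B#. In second inversion the fifth is bass, giving G#, B#, C#, E# from the bottom.

G#, B#, C#, E#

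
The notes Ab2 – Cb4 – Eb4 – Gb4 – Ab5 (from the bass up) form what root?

Ab

Ab, Cb, Eb, Gb are the tones of an Ab minor seventh chord (Ab–Cb–Eb–Gb), making Ab the root.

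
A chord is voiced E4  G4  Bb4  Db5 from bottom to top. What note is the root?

E

Reordering E, G, Bb, Db into stacked thirds gives E–G–Bb–Db; the bottom of that stack, E, is the root.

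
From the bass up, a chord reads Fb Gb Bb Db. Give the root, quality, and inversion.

Gb dominant seventh, third inversion

Reducing to letter names: Fb, Gb, Bb, Db. These stack in thirds as Gb–Bb–Db–Fb — a Gb dominant seventh chord.
The lowest note is Fb, the seventh of the chord, so this is third inversion (figured bass 4/2).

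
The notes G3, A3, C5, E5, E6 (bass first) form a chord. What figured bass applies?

4/2

The notes G, A, C, E stack in thirds as A–C–E–G — an A minor seventh chord. The bass G is the seventh, so this is third inversion: figured 4/2.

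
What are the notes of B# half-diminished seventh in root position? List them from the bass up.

B#, D#, F#, A#

The chord tones are B#–D#–F#–A#. With the root (B#) lowest for root position: B#, D#, F#, A#.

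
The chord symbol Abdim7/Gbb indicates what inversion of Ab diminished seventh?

third inversion

Abdim7/Gbb means Ab diminished seventh with Gbb in the bass. Gbb is the seventh of Ab diminished seventh (Ab–Cb–Ebb–Gbb), so this is third inversion.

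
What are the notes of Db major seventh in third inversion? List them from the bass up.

C, Db, F, Ab

Spelling Db major seventh: Db–F–Ab–C. In third inversion the seventh is bass, giving C, Db, F, Ab from the bottom.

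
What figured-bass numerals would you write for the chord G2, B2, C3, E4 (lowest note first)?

The notes G, B, C, E stack in thirds as C–E–G–B — a C major seventh chord. The bass G is the fifth, so this is second inversion: figured 4/3.

4/3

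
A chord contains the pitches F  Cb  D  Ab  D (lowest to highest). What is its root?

D

F, Cb, D, Ab are the tones of a D diminished seventh chord (D–F–Ab–Cb), making D the root.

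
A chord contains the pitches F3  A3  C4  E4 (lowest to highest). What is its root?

F

The distinct letter names are F, A, C, E. Arranged as a stack of thirds they read F–A–C–E, so F is the root (an F major seventh chord).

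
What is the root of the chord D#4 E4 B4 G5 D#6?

E

D#, E, B, G are the tones of an E minor-major seventh chord (E–G–B–D#), making E the root.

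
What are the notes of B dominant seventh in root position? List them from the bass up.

B, D#, F#, A

The chord tones are B–D#–F#–A. With the root (B) lowest for root position: B, D#, F#, A.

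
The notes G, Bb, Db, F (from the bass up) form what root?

G

G, Bb, Db, F are the tones of a G half-diminished seventh chord (G–Bb–Db–F), making G the root.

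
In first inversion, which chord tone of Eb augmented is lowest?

The third of Eb augmented (Eb–G–B) is G; that is the bass in first inversion.

G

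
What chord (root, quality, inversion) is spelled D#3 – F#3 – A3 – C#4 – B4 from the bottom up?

The pitch classes D#, F#, A, C#, B arrange in thirds as B–D#–F#–A–C#: a B dominant ninth chord.
The lowest note is D#, the third of the chord, so this is first inversion.

B dominant ninth, first inversion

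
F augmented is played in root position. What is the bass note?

F

The root of F augmented (F–A–C#) is F; that is the bass in root position.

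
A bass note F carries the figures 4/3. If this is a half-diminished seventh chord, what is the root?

B

The figures 4/3 mean the fifth of the chord is in the bass. If F is the fifth of a half-diminished seventh chord, the root is B (chord tones B–D–F–A).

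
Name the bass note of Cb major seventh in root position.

Cb

The root of Cb major seventh (Cb–Eb–Gb–Bb) is Cb; that is the bass in root position.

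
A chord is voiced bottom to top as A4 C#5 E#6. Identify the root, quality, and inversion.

The distinct note names are A, C#, E#. Stacked in thirds they read A–C#–E#, which is an augmented triad on A.
With the root (A) in the bass, the chord is in root position (figured bass 5/3).

A augmented, root position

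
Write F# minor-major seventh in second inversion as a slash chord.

Second inversion of F# minor-major seventh has the fifth (C#) in the bass. As a slash chord: F#m(maj7)/C#.

F#m(maj7)/C#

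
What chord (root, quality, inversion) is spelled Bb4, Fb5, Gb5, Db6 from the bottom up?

The distinct note names are Bb, Fb, Gb, Db. Stacked in thirds they read Gb–Bb–Db–Fb, which is a dominant seventh chord on Gb.
The lowest note is Bb, the third of the chord, so this is first inversion (figured bass 6/5).

Gb dominant seventh, first inversion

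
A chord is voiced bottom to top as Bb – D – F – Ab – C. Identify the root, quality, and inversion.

The pitch classes Bb, D, F, Ab, C arrange in thirds as Bb–D–F–Ab–C: a Bb dominant ninth chord.
Bb is the root of Bb dominant ninth; root in the bass means root position.

Bb dominant ninth, root position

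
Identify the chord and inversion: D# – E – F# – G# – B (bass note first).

Reducing to letter names: D#, E, F#, G#, B. These stack in thirds as E–G#–B–D#–F# — an E major ninth chord.
The lowest note is D#, the seventh of the chord, so this is third inversion.

E major ninth, third inversion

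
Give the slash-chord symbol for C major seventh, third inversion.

Cmaj7/B

Third inversion of C major seventh has the seventh (B) in the bass. As a slash chord: Cmaj7/B.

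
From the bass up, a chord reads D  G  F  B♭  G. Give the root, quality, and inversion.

The pitch classes D, G, F, Bb arrange in thirds as G–Bb–D–F: a G minor seventh chord.
With the fifth (D) in the bass, the chord is in second inversion (figured bass 4/3).

G minor seventh, second inversion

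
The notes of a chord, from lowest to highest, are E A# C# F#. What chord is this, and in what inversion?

F# dominant seventh, third inversion

Reducing to letter names: E, A#, C#, F#. These stack in thirds as F#–A#–C#–E — an F# dominant seventh chord.
E is the seventh of F# dominant seventh; seventh in the bass means third inversion (figured bass 4/2).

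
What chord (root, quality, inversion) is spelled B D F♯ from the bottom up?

B minor, root position

The pitch classes B, D, F# arrange in thirds as B–D–F#: a B minor triad.
B is the root of B minor; root in the bass means root position (figured bass 5/3).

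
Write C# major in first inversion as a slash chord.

C#M/E#

First inversion of C# major has the third (E#) in the bass. As a slash chord: C#M/E#.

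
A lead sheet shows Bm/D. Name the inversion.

Bm/D means B minor with D in the bass. D is the third of B minor (B–D–F#), so this is first inversion.

first inversion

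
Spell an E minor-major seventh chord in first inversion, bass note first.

Spelling E minor-major seventh: E–G–B–D#. In first inversion the third is bass, giving G, B, D#, E from the bottom.

G, B, D#, E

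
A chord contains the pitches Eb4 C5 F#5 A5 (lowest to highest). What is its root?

F#

Eb, C, F#, A are the tones of an F# diminished seventh chord (F#–A–C–Eb), making F# the root.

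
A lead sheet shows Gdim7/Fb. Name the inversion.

Gdim7/Fb means G diminished seventh with Fb in the bass. Fb is the seventh of G diminished seventh (G–Bb–Db–Fb), so this is third inversion.

third inversion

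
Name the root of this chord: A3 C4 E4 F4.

F

The distinct letter names are A, C, E, F. Arranged as a stack of thirds they read F–A–C–E, so F is the root (an F major seventh chord).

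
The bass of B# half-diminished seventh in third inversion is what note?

The seventh of B# half-diminished seventh (B#–D#–F#–A#) is A#; that is the bass in third inversion.

A#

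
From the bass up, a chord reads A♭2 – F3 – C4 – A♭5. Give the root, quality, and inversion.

Reducing to letter names: Ab, F, C. These stack in thirds as F–Ab–C — an F minor triad.
Ab is the third of F minor; third in the bass means first inversion (figured bass 6).

F minor, first inversion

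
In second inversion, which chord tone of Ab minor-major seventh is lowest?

Ab minor-major seventh is Ab–Cb–Eb–G. Second inversion places the fifth in the bass: Eb.

Eb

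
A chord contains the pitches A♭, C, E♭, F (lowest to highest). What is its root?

Ab, C, Eb, F are the tones of an F minor seventh chord (F–Ab–C–Eb), making F the root.

F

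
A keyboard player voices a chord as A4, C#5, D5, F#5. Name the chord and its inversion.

D major seventh, second inversion

The pitch classes A, C#, D, F# arrange in thirds as D–F#–A–C#: a D major seventh chord.
A is the fifth of D major seventh; fifth in the bass means second inversion (figured bass 4/3).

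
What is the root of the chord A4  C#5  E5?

A, C#, E are the tones of an A major triad (A–C#–E), making A the root.

A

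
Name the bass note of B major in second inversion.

B major is B–D#–F#. Second inversion places the fifth in the bass: F#.

F#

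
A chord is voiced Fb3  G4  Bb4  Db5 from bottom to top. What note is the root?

Fb, G, Bb, Db are the tones of a G diminished seventh chord (G–Bb–Db–Fb), making G the root.

G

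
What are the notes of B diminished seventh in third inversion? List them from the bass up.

Ab, B, D, F

Spelling B diminished seventh: B–D–F–Ab. In third inversion the seventh is bass, giving Ab, B, D, F from the bottom.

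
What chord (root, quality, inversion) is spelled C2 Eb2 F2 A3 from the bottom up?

The distinct note names are C, Eb, F, A. Stacked in thirds they read F–A–C–Eb, which is a dominant seventh chord on F.
C is the fifth of F dominant seventh; fifth in the bass means second inversion (figured bass 4/3).

F dominant seventh, second inversion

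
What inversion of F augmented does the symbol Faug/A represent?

Faug/A means F augmented with A in the bass. A is the third of F augmented (F–A–C#), so this is first inversion.

first inversion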